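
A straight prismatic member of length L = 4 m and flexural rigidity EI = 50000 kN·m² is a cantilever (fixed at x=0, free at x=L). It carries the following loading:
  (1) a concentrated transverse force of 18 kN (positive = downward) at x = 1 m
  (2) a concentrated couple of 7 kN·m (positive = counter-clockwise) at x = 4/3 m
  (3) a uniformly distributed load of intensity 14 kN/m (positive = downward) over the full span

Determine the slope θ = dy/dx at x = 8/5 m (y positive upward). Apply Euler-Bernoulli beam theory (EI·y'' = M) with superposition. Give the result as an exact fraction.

Load 1 — point force P=18 kN at a=1 m (b=L-a=3):
  θ_1 = -Pa²/(2EI)  [x>a] = -18·1²/(2·50000) = -9/50000 rad
Load 2 — applied couple M₀=7 kN·m at a=4/3 m (b=L-a=8/3):
  θ_2 = M₀a/EI  [x>a] = 7·(4/3)/50000 = 7/37500 rad
Load 3 — uniform load w=14 kN/m over full span:
  θ_3 = -wx(x²-3Lx+3L²)/(6EI) = -14·(8/5)·((8/5)²-3·4·(8/5)+3·4²)/(6·50000) = -2744/1171875 rad
Superposition: θ = Σ θ_i = -14593/6250000 rad ≈ -0.002335 rad

θ(8/5) = -14593/6250000 rad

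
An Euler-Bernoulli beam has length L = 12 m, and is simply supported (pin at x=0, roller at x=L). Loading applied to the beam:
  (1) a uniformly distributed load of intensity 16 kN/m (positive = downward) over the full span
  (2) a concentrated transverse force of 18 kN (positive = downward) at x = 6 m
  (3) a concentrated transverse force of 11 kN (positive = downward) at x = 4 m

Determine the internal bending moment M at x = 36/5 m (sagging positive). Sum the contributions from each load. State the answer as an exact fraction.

Load 1 — uniform load w=16 kN/m over full span:
  M_1 = wx(L-x)/2 = 16·(36/5)·(12-(36/5))/2 = 6912/25 kN·m
Load 2 — point force P=18 kN at a=6 m (b=L-a=6):
  M_2 = Pa(L-x)/L  [x>a] = 18·6·(12-(36/5))/12 = 216/5 kN·m
Load 3 — point force P=11 kN at a=4 m (b=L-a=8):
  M_3 = Pa(L-x)/L  [x>a] = 11·4·(12-(36/5))/12 = 88/5 kN·m
Superposition: M = Σ M_i = 8432/25 kN·m ≈ 337.280000 kN·m

M(36/5) = 8432/25 kN·m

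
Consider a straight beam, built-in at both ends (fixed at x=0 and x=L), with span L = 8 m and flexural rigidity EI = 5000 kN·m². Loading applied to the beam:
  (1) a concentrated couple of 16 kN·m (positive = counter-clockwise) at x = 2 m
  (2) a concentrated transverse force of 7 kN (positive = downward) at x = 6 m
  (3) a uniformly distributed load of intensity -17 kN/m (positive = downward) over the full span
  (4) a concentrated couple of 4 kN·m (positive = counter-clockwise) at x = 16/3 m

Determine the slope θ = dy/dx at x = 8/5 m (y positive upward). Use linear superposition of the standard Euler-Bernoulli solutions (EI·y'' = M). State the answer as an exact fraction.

Load 1 — applied couple M₀=16 kN·m at a=2 m (b=L-a=6):
  θ_1 = (R_Ax²/2 - M_Ax)/EI  [x≤a] with R_A=9/4, M_A=-3 = ((9/4)·(8/5)²/2 - (-3)·(8/5))/5000 = 24/15625 rad
Load 2 — point force P=7 kN at a=6 m (b=L-a=2):
  θ_2 = -Pb²x(2aL-(3a+b)x)/(2L³EI)  [x≤a] = -7·2²·(8/5)·(2·6·8-(3·6+2)·(8/5))/(2·8³·5000) = -7/12500 rad
Load 3 — uniform load w=-17 kN/m over full span:
  θ_3 = -wx(L-x)(L-2x)/(12EI) = -(-17)·(8/5)·(8-(8/5))·(8-2·(8/5))/(12·5000) = 1088/78125 rad
Load 4 — applied couple M₀=4 kN·m at a=16/3 m (b=L-a=8/3):
  θ_4 = (R_Ax²/2 - M_Ax)/EI  [x≤a] with R_A=2/3, M_A=4/3 = ((2/3)·(8/5)²/2 - (4/3)·(8/5))/5000 = -4/15625 rad
Superposition: θ = Σ θ_i = 4577/312500 rad ≈ 0.014646 rad

θ(8/5) = 4577/312500 rad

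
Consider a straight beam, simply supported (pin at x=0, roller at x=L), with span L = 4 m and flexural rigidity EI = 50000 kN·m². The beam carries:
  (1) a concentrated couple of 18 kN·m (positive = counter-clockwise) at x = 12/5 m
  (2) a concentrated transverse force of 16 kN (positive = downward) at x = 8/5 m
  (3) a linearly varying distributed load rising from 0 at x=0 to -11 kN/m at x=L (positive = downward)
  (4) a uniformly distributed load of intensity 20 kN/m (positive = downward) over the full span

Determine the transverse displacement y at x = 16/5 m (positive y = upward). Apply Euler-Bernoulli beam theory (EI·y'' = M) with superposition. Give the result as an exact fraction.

Load 1 — applied couple M₀=18 kN·m at a=12/5 m (b=L-a=8/5):
  y_1 = (M₀x³/(6L)-M₀(x-a)²/2+C₁x)/EI  [x>a] with C₁=M₀(3b²-L²)/(6L)=-156/25 = (18·(16/5)³/(6·4)-18·((16/5)-(12/5))²/2+(-156/25)·(16/5))/50000 = -9/390625 m
Load 2 — point force P=16 kN at a=8/5 m (b=L-a=12/5):
  y_2 = -Pa(L-x)(2Lx-a²-x²)/(6LEI)  [x>a] = -16·(8/5)·(4-(16/5))·(2·4·(16/5)-(8/5)²-(16/5)²)/(6·4·50000) = -256/1171875 m
Load 3 — triangular load w₀=-11 kN/m (0→w₀ over full span):
  y_3 = -w₀x(7L⁴-10L²x²+3x⁴)/(360LEI) = -(-11)·(16/5)·(7·4⁴-10·4²·(16/5)²+3·(16/5)⁴)/(360·4·50000) = 11176/48828125 m
Load 4 — uniform load w=20 kN/m over full span:
  y_4 = -wx(L³-2Lx²+x³)/(24EI) = -20·(16/5)·(4³-2·4·(16/5)²+(16/5)³)/(24·50000) = -928/1171875 m
Superposition: y = Σ y_i = -117847/146484375 m ≈ -0.000805 m

y(16/5) = -117847/146484375 m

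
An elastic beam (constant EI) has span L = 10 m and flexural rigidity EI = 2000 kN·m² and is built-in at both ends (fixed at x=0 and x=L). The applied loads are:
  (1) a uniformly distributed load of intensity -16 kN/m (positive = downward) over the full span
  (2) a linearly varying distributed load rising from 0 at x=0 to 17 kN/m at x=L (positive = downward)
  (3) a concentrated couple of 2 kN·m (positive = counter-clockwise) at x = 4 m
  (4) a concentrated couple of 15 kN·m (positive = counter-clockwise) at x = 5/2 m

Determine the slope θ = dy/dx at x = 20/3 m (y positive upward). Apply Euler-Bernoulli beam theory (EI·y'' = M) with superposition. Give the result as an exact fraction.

θ(20/3) = -274967/9720000 rad

Load 1 — uniform load w=-16 kN/m over full span:
  θ_1 = -wx(L-x)(L-2x)/(12EI) = -(-16)·(20/3)·(10-(20/3))·(10-2·(20/3))/(12·2000) = -4/81 rad
Load 2 — triangular load w₀=17 kN/m (0→w₀ over full span):
  θ_2 = -w₀(2x(L-x)(L-2x)(x+2L)+x²(L-x)²)/(120LEI) = -17·(2·(20/3)·(10-(20/3))·(10-2·(20/3))·((20/3)+2·10)+(20/3)²·(10-(20/3))²)/(120·10·2000) = 119/4860 rad
Load 3 — applied couple M₀=2 kN·m at a=4 m (b=L-a=6):
  θ_3 = (R_Ax²/2 - M_Ax - M₀(x-a))/EI  [x>a] with R_A=36/125, M_A=6/25 = ((36/125)·(20/3)²/2 - (6/25)·(20/3) - 2·((20/3)-4))/2000 = -1/3750 rad
Load 4 — applied couple M₀=15 kN·m at a=5/2 m (b=L-a=15/2):
  θ_4 = (R_Ax²/2 - M_Ax - M₀(x-a))/EI  [x>a] with R_A=27/16, M_A=-45/16 = ((27/16)·(20/3)²/2 - (-45/16)·(20/3) - 15·((20/3)-(5/2)))/2000 = -1/320 rad
Superposition: θ = Σ θ_i = -274967/9720000 rad ≈ -0.028289 rad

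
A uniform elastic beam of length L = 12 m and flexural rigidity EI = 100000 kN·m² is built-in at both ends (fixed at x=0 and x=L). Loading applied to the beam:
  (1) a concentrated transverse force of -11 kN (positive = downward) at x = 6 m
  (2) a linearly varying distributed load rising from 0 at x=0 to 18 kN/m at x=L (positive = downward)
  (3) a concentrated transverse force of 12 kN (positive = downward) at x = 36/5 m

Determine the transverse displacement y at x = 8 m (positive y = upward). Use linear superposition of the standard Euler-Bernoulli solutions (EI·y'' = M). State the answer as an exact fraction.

y(8) = -39301/9375000 m

Load 1 — point force P=-11 kN at a=6 m (b=L-a=6):
  y_1 = -Pa²(L-x)²(3bL-(3b+a)(L-x))/(6L³EI)  [x>a] = -(-11)·6²·(12-8)²·(3·6·12-(3·6+6)·(12-8))/(6·12³·100000) = 11/15000 m
Load 2 — triangular load w₀=18 kN/m (0→w₀ over full span):
  y_2 = -w₀x²(L-x)²(x+2L)/(120LEI) = -18·8²·(12-8)²·(8+2·12)/(120·12·100000) = -64/15625 m
Load 3 — point force P=12 kN at a=36/5 m (b=L-a=24/5):
  y_3 = -Pa²(L-x)²(3bL-(3b+a)(L-x))/(6L³EI)  [x>a] = -12·(36/5)²·(12-8)²·(3·(24/5)·12-(3·(24/5)+(36/5))·(12-8))/(6·12³·100000) = -324/390625 m
Superposition: y = Σ y_i = -39301/9375000 m ≈ -0.004192 m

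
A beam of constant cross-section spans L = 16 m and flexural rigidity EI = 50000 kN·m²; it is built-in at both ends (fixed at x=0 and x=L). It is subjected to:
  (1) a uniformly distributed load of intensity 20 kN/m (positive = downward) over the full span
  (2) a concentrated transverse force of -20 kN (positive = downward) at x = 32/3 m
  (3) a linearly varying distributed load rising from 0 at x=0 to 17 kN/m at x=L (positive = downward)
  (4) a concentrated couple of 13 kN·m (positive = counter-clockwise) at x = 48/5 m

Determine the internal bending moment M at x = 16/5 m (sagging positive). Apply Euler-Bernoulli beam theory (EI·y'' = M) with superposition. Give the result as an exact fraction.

Load 1 — uniform load w=20 kN/m over full span:
  M_1 = wLx/2 - wL²/12 - wx²/2 = 20·16·(16/5)/2 - 20·16²/12 - 20·(16/5)²/2 = -256/15 kN·m
Load 2 — point force P=-20 kN at a=32/3 m (b=L-a=16/3):
  M_2 = Pb²(3a+b)x/L³ - Pab²/L²  [x≤a] = (-20)·(16/3)²·(3·(32/3)+(16/3))·(16/5)/16³ - (-20)·(32/3)·(16/3)²/16² = 64/9 kN·m
Load 3 — triangular load w₀=17 kN/m (0→w₀ over full span):
  M_3 = 3w₀Lx/20 - w₀L²/30 - w₀x³/(6L) = 3·17·16·(16/5)/20 - 17·16²/30 - 17·(16/5)³/(6·16) = -7616/375 kN·m
Load 4 — applied couple M₀=13 kN·m at a=48/5 m (b=L-a=32/5):
  M_4 = R_Ax - M_A  [x≤a] with R_A=117/100, M_A=104/25 = (117/100)·(16/5) - (104/25) = -52/125 kN·m
Superposition: M = Σ M_i = -34516/1125 kN·m ≈ -30.680889 kN·m

M(16/5) = -34516/1125 kN·m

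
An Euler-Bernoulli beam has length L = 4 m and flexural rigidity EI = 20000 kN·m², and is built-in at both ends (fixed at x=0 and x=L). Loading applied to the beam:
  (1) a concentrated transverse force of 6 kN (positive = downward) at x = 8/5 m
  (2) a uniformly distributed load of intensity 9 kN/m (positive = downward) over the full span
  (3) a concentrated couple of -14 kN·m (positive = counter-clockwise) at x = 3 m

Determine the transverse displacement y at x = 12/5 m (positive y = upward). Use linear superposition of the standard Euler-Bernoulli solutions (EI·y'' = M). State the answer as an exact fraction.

y(12/5) = -54827/312500000 m

Load 1 — point force P=6 kN at a=8/5 m (b=L-a=12/5):
  y_1 = -Pa²(L-x)²(3bL-(3b+a)(L-x))/(6L³EI)  [x>a] = -6·(8/5)²·(4-(12/5))²·(3·(12/5)·4-(3·(12/5)+(8/5))·(4-(12/5)))/(6·4³·20000) = -736/9765625 m
Load 2 — uniform load w=9 kN/m over full span:
  y_2 = -wx²(L-x)²/(24EI) = -9·(12/5)²·(4-(12/5))²/(24·20000) = -108/390625 m
Load 3 — applied couple M₀=-14 kN·m at a=3 m (b=L-a=1):
  y_3 = (R_Ax³/6 - M_Ax²/2)/EI  [x≤a] with R_A=-63/16, M_A=-35/8 = ((-63/16)·(12/5)³/6 - (-35/8)·(12/5)²/2)/20000 = 441/2500000 m
Superposition: y = Σ y_i = -54827/312500000 m ≈ -0.000175 m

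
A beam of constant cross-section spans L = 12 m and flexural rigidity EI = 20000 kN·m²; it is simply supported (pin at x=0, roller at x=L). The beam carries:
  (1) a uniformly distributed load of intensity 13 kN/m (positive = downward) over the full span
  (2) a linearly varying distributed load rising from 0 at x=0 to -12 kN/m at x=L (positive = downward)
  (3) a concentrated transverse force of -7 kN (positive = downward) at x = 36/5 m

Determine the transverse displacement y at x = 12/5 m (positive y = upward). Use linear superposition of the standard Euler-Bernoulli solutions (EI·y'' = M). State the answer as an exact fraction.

Load 1 — uniform load w=13 kN/m over full span:
  y_1 = -wx(L³-2Lx²+x³)/(24EI) = -13·(12/5)·(12³-2·12·(12/5)²+(12/5)³)/(24·20000) = -40716/390625 m
Load 2 — triangular load w₀=-12 kN/m (0→w₀ over full span):
  y_2 = -w₀x(7L⁴-10L²x²+3x⁴)/(360LEI) = -(-12)·(12/5)·(7·12⁴-10·12²·(12/5)²+3·(12/5)⁴)/(360·12·20000) = 445824/9765625 m
Load 3 — point force P=-7 kN at a=36/5 m (b=L-a=24/5):
  y_3 = -Pbx(L²-b²-x²)/(6LEI)  [x≤a] = -(-7)·(24/5)·(12/5)·(12²-(24/5)²-(12/5)²)/(6·12·20000) = 504/78125 m
Superposition: y = Σ y_i = -509076/9765625 m ≈ -0.052129 m

y(12/5) = -509076/9765625 m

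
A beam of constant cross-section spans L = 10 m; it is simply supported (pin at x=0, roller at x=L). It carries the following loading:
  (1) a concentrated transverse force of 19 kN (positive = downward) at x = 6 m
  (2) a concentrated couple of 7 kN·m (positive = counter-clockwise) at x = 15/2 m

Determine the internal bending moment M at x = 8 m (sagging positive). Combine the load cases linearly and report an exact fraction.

Load 1 — point force P=19 kN at a=6 m (b=L-a=4):
  M_1 = Pa(L-x)/L  [x>a] = 19·6·(10-8)/10 = 114/5 kN·m
Load 2 — applied couple M₀=7 kN·m at a=15/2 m (b=L-a=5/2):
  M_2 = M₀x/L - M₀  [x>a] = 7·8/10 - 7 = -7/5 kN·m
Superposition: M = Σ M_i = 107/5 kN·m ≈ 21.400000 kN·m

M(8) = 107/5 kN·m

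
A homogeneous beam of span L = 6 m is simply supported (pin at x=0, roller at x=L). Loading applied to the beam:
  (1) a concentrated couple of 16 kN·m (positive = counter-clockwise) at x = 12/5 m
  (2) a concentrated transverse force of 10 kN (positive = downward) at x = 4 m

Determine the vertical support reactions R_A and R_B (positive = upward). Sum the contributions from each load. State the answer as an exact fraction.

R_A = 6 kN, R_B = 4 kN

Load 1 — applied couple M₀=16 kN·m at a=12/5 m (b=L-a=18/5):
  R_A = M₀/L = 16/6 = 8/3 kN
  R_B = -M₀/L = -16/6 = -8/3 kN
Load 2 — point force P=10 kN at a=4 m (b=L-a=2):
  R_A = Pb/L = 10·2/6 = 10/3 kN
  R_B = Pa/L = 10·4/6 = 20/3 kN
Superposition: R_A = 6 kN, R_B = 4 kN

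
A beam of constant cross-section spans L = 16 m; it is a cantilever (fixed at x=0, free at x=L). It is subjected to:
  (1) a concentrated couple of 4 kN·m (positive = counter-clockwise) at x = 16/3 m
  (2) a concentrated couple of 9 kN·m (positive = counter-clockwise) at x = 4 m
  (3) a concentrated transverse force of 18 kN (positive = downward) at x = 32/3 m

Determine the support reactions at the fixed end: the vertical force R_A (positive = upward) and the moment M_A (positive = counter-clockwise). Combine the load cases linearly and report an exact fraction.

Load 1 — applied couple M₀=4 kN·m at a=16/3 m (b=L-a=32/3):
  R_A = 0 kN
  M_A = -M₀ = -4 kN·m
Load 2 — applied couple M₀=9 kN·m at a=4 m (b=L-a=12):
  R_A = 0 kN
  M_A = -M₀ = -9 kN·m
Load 3 — point force P=18 kN at a=32/3 m (b=L-a=16/3):
  R_A = P = 18 kN
  M_A = Pa = 18·(32/3) = 192 kN·m
Superposition: R_A = 18 kN, M_A = 179 kN·m

R_A = 18 kN, M_A = 179 kN·m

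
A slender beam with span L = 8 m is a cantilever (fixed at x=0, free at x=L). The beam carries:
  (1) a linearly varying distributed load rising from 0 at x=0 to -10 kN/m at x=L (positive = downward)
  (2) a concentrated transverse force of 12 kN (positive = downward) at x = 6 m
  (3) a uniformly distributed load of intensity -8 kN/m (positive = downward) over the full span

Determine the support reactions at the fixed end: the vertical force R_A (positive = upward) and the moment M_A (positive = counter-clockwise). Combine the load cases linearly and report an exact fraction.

Load 1 — triangular load w₀=-10 kN/m (0→w₀ over full span):
  R_A = w₀L/2 = (-10)·8/2 = -40 kN
  M_A = w₀L²/3 = (-10)·8²/3 = -640/3 kN·m
Load 2 — point force P=12 kN at a=6 m (b=L-a=2):
  R_A = P = 12 kN
  M_A = Pa = 12·6 = 72 kN·m
Load 3 — uniform load w=-8 kN/m over full span:
  R_A = wL = (-8)·8 = -64 kN
  M_A = wL²/2 = (-8)·8²/2 = -256 kN·m
Superposition: R_A = -92 kN, M_A = -1192/3 kN·m

R_A = -92 kN, M_A = -1192/3 kN·m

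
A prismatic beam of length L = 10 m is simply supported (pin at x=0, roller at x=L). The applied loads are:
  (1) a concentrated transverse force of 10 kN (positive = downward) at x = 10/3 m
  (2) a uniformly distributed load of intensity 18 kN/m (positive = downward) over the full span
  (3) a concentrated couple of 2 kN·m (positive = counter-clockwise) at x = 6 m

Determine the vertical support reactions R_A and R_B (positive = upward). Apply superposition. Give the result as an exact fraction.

Load 1 — point force P=10 kN at a=10/3 m (b=L-a=20/3):
  R_A = Pb/L = 10·(20/3)/10 = 20/3 kN
  R_B = Pa/L = 10·(10/3)/10 = 10/3 kN
Load 2 — uniform load w=18 kN/m over full span:
  R_A = wL/2 = 18·10/2 = 90 kN
  R_B = wL/2 = 18·10/2 = 90 kN
Load 3 — applied couple M₀=2 kN·m at a=6 m (b=L-a=4):
  R_A = M₀/L = 2/10 = 1/5 kN
  R_B = -M₀/L = -2/10 = -1/5 kN
Superposition: R_A = 1453/15 kN, R_B = 1397/15 kN

R_A = 1453/15 kN, R_B = 1397/15 kN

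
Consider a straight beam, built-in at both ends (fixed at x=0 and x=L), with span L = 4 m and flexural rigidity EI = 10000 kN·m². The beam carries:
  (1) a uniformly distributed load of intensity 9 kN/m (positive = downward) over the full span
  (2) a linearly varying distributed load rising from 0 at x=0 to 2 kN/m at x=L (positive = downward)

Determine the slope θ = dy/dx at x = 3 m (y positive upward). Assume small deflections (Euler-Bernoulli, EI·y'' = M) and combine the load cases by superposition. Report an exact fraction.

θ(3) = 401/800000 rad

Load 1 — uniform load w=9 kN/m over full span:
  θ_1 = -wx(L-x)(L-2x)/(12EI) = -9·3·(4-3)·(4-2·3)/(12·10000) = 9/20000 rad
Load 2 — triangular load w₀=2 kN/m (0→w₀ over full span):
  θ_2 = -w₀(2x(L-x)(L-2x)(x+2L)+x²(L-x)²)/(120LEI) = -2·(2·3·(4-3)·(4-2·3)·(3+2·4)+3²·(4-3)²)/(120·4·10000) = 41/800000 rad
Superposition: θ = Σ θ_i = 401/800000 rad ≈ 0.000501 rad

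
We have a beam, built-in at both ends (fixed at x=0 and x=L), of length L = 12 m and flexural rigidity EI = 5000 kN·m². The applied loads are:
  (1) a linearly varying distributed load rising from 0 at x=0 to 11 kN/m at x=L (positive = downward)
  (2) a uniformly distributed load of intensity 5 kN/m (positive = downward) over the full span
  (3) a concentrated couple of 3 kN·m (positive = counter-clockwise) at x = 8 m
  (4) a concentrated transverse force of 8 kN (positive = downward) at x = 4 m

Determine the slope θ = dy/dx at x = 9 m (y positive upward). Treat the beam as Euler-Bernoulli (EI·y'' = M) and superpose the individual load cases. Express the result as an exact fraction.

Load 1 — triangular load w₀=11 kN/m (0→w₀ over full span):
  θ_1 = -w₀(2x(L-x)(L-2x)(x+2L)+x²(L-x)²)/(120LEI) = -11·(2·9·(12-9)·(12-2·9)·(9+2·12)+9²·(12-9)²)/(120·12·5000) = 12177/800000 rad
Load 2 — uniform load w=5 kN/m over full span:
  θ_2 = -wx(L-x)(L-2x)/(12EI) = -5·9·(12-9)·(12-2·9)/(12·5000) = 27/2000 rad
Load 3 — applied couple M₀=3 kN·m at a=8 m (b=L-a=4):
  θ_3 = (R_Ax²/2 - M_Ax - M₀(x-a))/EI  [x>a] with R_A=1/3, M_A=1 = ((1/3)·9²/2 - 1·9 - 3·(9-8))/5000 = 3/10000 rad
Load 4 — point force P=8 kN at a=4 m (b=L-a=8):
  θ_4 = Pa²(L-x)(2bL-(3b+a)(L-x))/(2L³EI)  [x>a] = 8·4²·(12-9)·(2·8·12-(3·8+4)·(12-9))/(2·12³·5000) = 3/1250 rad
Superposition: θ = Σ θ_i = 25137/800000 rad ≈ 0.031421 rad

θ(9) = 25137/800000 rad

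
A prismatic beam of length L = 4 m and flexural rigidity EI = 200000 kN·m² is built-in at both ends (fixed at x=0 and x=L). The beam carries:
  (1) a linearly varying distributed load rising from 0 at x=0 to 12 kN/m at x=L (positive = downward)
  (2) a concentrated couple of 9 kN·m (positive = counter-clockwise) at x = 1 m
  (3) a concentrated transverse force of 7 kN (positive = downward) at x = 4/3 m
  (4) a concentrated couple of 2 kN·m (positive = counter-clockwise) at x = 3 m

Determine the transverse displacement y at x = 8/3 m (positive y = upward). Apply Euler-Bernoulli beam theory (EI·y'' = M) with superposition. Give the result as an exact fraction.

y(8/3) = -75283/4374000000 m

Load 1 — triangular load w₀=12 kN/m (0→w₀ over full span):
  y_1 = -w₀x²(L-x)²(x+2L)/(120LEI) = -12·(8/3)²·(4-(8/3))²·((8/3)+2·4)/(120·4·200000) = -64/3796875 m
Load 2 — applied couple M₀=9 kN·m at a=1 m (b=L-a=3):
  y_2 = (R_Ax³/6 - M_Ax²/2 - M₀(x-a)²/2)/EI  [x>a] with R_A=81/32, M_A=-27/16 = ((81/32)·(8/3)³/6 - (-27/16)·(8/3)²/2 - 9·((8/3)-1)²/2)/200000 = 3/400000 m
Load 3 — point force P=7 kN at a=4/3 m (b=L-a=8/3):
  y_3 = -Pa²(L-x)²(3bL-(3b+a)(L-x))/(6L³EI)  [x>a] = -7·(4/3)²·(4-(8/3))²·(3·(8/3)·4-(3·(8/3)+(4/3))·(4-(8/3)))/(6·4³·200000) = -77/13668750 m
Load 4 — applied couple M₀=2 kN·m at a=3 m (b=L-a=1):
  y_4 = (R_Ax³/6 - M_Ax²/2)/EI  [x≤a] with R_A=9/16, M_A=5/8 = ((9/16)·(8/3)³/6 - (5/8)·(8/3)²/2)/200000 = -1/450000 m
Superposition: y = Σ y_i = -75283/4374000000 m ≈ -0.000017 m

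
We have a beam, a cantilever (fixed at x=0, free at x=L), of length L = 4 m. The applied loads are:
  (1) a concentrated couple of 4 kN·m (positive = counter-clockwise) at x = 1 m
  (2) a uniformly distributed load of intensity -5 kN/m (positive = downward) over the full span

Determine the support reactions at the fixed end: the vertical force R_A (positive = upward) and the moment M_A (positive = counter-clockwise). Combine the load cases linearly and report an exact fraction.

R_A = -20 kN, M_A = -44 kN·m

Load 1 — applied couple M₀=4 kN·m at a=1 m (b=L-a=3):
  R_A = 0 kN
  M_A = -M₀ = -4 kN·m
Load 2 — uniform load w=-5 kN/m over full span:
  R_A = wL = (-5)·4 = -20 kN
  M_A = wL²/2 = (-5)·4²/2 = -40 kN·m
Superposition: R_A = -20 kN, M_A = -44 kN·m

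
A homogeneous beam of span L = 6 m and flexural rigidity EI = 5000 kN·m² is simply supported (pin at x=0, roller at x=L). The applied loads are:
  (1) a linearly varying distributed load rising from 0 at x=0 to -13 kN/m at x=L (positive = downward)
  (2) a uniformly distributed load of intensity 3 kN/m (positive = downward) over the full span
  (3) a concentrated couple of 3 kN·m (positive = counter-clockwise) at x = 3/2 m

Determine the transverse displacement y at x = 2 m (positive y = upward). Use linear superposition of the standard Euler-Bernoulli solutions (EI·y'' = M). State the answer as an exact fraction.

Load 1 — triangular load w₀=-13 kN/m (0→w₀ over full span):
  y_1 = -w₀x(7L⁴-10L²x²+3x⁴)/(360LEI) = -(-13)·2·(7·6⁴-10·6²·2²+3·2⁴)/(360·6·5000) = 104/5625 m
Load 2 — uniform load w=3 kN/m over full span:
  y_2 = -wx(L³-2Lx²+x³)/(24EI) = -3·2·(6³-2·6·2²+2³)/(24·5000) = -11/1250 m
Load 3 — applied couple M₀=3 kN·m at a=3/2 m (b=L-a=9/2):
  y_3 = (M₀x³/(6L)-M₀(x-a)²/2+C₁x)/EI  [x>a] with C₁=M₀(3b²-L²)/(6L)=33/16 = (3·2³/(6·6)-3·(2-(3/2))²/2+(33/16)·2)/5000 = 53/60000 m
Superposition: y = Σ y_i = 1903/180000 m ≈ 0.010572 m

y(2) = 1903/180000 m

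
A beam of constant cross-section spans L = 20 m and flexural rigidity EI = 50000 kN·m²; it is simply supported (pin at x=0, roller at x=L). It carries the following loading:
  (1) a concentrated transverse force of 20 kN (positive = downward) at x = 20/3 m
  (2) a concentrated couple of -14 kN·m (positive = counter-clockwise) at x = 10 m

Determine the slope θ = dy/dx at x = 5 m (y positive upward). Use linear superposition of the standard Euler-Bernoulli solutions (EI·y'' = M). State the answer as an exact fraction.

Load 1 — point force P=20 kN at a=20/3 m (b=L-a=40/3):
  θ_1 = -Pb(L²-b²-3x²)/(6LEI)  [x≤a] = -20·(40/3)·(20²-(40/3)²-3·5²)/(6·20·50000) = -53/8100 rad
Load 2 — applied couple M₀=-14 kN·m at a=10 m (b=L-a=10):
  θ_2 = (M₀x²/(2L)+C₁)/EI  [x≤a] with C₁=M₀(3b²-L²)/(6L)=35/3 = ((-14)·5²/(2·20)+(35/3))/50000 = 7/120000 rad
Superposition: θ = Σ θ_i = -21011/3240000 rad ≈ -0.006485 rad

θ(5) = -21011/3240000 rad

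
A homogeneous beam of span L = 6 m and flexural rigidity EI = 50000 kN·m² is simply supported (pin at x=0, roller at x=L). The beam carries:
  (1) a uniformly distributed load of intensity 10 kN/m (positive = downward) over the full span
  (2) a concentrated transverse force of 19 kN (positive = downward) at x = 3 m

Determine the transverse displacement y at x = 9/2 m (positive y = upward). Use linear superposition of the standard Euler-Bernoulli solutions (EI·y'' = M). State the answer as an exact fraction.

Load 1 — uniform load w=10 kN/m over full span:
  y_1 = -wx(L³-2Lx²+x³)/(24EI) = -10·(9/2)·(6³-2·6·(9/2)²+(9/2)³)/(24·50000) = -1539/640000 m
Load 2 — point force P=19 kN at a=3 m (b=L-a=3):
  y_2 = -Pa(L-x)(2Lx-a²-x²)/(6LEI)  [x>a] = -19·3·(6-(9/2))·(2·6·(9/2)-3²-(9/2)²)/(6·6·50000) = -1881/1600000 m
Superposition: y = Σ y_i = -11457/3200000 m ≈ -0.003580 m

y(9/2) = -11457/3200000 m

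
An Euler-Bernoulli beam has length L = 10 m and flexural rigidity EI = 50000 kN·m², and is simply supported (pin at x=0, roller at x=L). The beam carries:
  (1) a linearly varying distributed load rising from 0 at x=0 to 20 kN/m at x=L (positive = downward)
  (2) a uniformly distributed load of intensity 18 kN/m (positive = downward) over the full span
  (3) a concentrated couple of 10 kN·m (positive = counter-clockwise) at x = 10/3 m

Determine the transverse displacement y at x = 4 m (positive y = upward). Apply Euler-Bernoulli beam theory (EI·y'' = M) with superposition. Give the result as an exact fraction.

y(4) = -4273/62500 m

Load 1 — triangular load w₀=20 kN/m (0→w₀ over full span):
  y_1 = -w₀x(7L⁴-10L²x²+3x⁴)/(360LEI) = -20·4·(7·10⁴-10·10²·4²+3·4⁴)/(360·10·50000) = -1141/46875 m
Load 2 — uniform load w=18 kN/m over full span:
  y_2 = -wx(L³-2Lx²+x³)/(24EI) = -18·4·(10³-2·10·4²+4³)/(24·50000) = -279/6250 m
Load 3 — applied couple M₀=10 kN·m at a=10/3 m (b=L-a=20/3):
  y_3 = (M₀x³/(6L)-M₀(x-a)²/2+C₁x)/EI  [x>a] with C₁=M₀(3b²-L²)/(6L)=50/9 = (10·4³/(6·10)-10·(4-(10/3))²/2+(50/9)·4)/50000 = 23/37500 m
Superposition: y = Σ y_i = -4273/62500 m ≈ -0.068368 m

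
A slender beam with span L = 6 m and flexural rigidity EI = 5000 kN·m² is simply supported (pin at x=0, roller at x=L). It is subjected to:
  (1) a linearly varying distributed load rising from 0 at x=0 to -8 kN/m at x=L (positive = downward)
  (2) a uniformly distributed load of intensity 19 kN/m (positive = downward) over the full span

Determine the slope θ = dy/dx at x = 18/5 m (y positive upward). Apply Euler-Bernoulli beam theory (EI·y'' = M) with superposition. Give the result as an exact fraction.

Load 1 — triangular load w₀=-8 kN/m (0→w₀ over full span):
  θ_1 = -w₀(7L⁴-30L²x²+15x⁴)/(360LEI) = -(-8)·(7·6⁴-30·6²·(18/5)²+15·(18/5)⁴)/(360·6·5000) = -696/390625 rad
Load 2 — uniform load w=19 kN/m over full span:
  θ_2 = -w(L³-6Lx²+4x³)/(24EI) = -19·(6³-6·6·(18/5)²+4·(18/5)³)/(24·5000) = 6327/625000 rad
Superposition: θ = Σ θ_i = 26067/3125000 rad ≈ 0.008341 rad

θ(18/5) = 26067/3125000 rad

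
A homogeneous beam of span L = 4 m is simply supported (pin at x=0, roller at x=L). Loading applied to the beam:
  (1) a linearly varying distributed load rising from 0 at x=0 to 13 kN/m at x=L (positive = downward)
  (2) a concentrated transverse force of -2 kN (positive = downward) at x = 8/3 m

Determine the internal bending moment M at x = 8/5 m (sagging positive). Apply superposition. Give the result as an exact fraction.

Load 1 — triangular load w₀=13 kN/m (0→w₀ over full span):
  M_1 = w₀Lx/6 - w₀x³/(6L) = 13·4·(8/5)/6 - 13·(8/5)³/(6·4) = 1456/125 kN·m
Load 2 — point force P=-2 kN at a=8/3 m (b=L-a=4/3):
  M_2 = Pbx/L  [x≤a] = (-2)·(4/3)·(8/5)/4 = -16/15 kN·m
Superposition: M = Σ M_i = 3968/375 kN·m ≈ 10.581333 kN·m

M(8/5) = 3968/375 kN·m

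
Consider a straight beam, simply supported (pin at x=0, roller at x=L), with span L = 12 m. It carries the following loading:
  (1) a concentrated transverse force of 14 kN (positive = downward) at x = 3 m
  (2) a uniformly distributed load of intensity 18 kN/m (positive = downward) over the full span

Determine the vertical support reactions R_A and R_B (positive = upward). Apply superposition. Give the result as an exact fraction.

Load 1 — point force P=14 kN at a=3 m (b=L-a=9):
  R_A = Pb/L = 14·9/12 = 21/2 kN
  R_B = Pa/L = 14·3/12 = 7/2 kN
Load 2 — uniform load w=18 kN/m over full span:
  R_A = wL/2 = 18·12/2 = 108 kN
  R_B = wL/2 = 18·12/2 = 108 kN
Superposition: R_A = 237/2 kN, R_B = 223/2 kN

R_A = 237/2 kN, R_B = 223/2 kN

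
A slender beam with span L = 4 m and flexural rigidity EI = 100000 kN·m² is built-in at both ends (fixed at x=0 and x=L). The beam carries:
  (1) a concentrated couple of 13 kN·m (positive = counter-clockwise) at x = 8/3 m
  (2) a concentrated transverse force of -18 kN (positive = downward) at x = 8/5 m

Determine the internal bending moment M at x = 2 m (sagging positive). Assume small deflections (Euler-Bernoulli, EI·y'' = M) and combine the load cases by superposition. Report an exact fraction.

M(2) = -107/75 kN·m

Load 1 — applied couple M₀=13 kN·m at a=8/3 m (b=L-a=4/3):
  M_1 = R_Ax - M_A  [x≤a] with R_A=13/3, M_A=13/3 = (13/3)·2 - (13/3) = 13/3 kN·m
Load 2 — point force P=-18 kN at a=8/5 m (b=L-a=12/5):
  M_2 = Pa²(a+3b)(L-x)/L³ - Pa²b/L²  [x>a] = (-18)·(8/5)²·((8/5)+3·(12/5))·(4-2)/4³ - (-18)·(8/5)²·(12/5)/4² = -144/25 kN·m
Superposition: M = Σ M_i = -107/75 kN·m ≈ -1.426667 kN·m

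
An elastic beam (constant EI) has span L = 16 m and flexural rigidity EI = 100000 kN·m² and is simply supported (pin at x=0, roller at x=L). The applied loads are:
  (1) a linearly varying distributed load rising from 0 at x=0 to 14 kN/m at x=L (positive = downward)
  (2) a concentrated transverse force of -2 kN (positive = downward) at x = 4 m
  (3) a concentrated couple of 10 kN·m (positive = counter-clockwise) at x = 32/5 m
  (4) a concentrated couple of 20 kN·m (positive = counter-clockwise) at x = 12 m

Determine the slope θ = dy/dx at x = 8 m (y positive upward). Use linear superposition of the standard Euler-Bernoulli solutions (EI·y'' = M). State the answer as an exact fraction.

θ(8) = -319/450000 rad

Load 1 — triangular load w₀=14 kN/m (0→w₀ over full span):
  θ_1 = -w₀(7L⁴-30L²x²+15x⁴)/(360LEI) = -14·(7·16⁴-30·16²·8²+15·8⁴)/(360·16·100000) = -98/140625 rad
Load 2 — point force P=-2 kN at a=4 m (b=L-a=12):
  θ_2 = -Pa(2L²-6Lx+3x²+a²)/(6LEI)  [x>a] = -(-2)·4·(2·16²-6·16·8+3·8²+4²)/(6·16·100000) = -1/25000 rad
Load 3 — applied couple M₀=10 kN·m at a=32/5 m (b=L-a=48/5):
  θ_3 = (M₀x²/(2L)-M₀(x-a)+C₁)/EI  [x>a] with C₁=M₀(3b²-L²)/(6L)=32/15 = (10·8²/(2·16)-10·(8-(32/5))+(32/15))/100000 = 23/375000 rad
Load 4 — applied couple M₀=20 kN·m at a=12 m (b=L-a=4):
  θ_4 = (M₀x²/(2L)+C₁)/EI  [x≤a] with C₁=M₀(3b²-L²)/(6L)=-130/3 = (20·8²/(2·16)+(-130/3))/100000 = -1/30000 rad
Superposition: θ = Σ θ_i = -319/450000 rad ≈ -0.000709 rad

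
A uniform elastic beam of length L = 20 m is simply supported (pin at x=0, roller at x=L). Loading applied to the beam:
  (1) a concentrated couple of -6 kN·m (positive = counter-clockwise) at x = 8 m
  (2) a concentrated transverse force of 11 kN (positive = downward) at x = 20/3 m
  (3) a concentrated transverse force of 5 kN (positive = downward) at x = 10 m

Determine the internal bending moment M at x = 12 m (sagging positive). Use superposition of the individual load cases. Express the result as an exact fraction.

M(12) = 776/15 kN·m

Load 1 — applied couple M₀=-6 kN·m at a=8 m (b=L-a=12):
  M_1 = M₀x/L - M₀  [x>a] = (-6)·12/20 - (-6) = 12/5 kN·m
Load 2 — point force P=11 kN at a=20/3 m (b=L-a=40/3):
  M_2 = Pa(L-x)/L  [x>a] = 11·(20/3)·(20-12)/20 = 88/3 kN·m
Load 3 — point force P=5 kN at a=10 m (b=L-a=10):
  M_3 = Pa(L-x)/L  [x>a] = 5·10·(20-12)/20 = 20 kN·m
Superposition: M = Σ M_i = 776/15 kN·m ≈ 51.733333 kN·m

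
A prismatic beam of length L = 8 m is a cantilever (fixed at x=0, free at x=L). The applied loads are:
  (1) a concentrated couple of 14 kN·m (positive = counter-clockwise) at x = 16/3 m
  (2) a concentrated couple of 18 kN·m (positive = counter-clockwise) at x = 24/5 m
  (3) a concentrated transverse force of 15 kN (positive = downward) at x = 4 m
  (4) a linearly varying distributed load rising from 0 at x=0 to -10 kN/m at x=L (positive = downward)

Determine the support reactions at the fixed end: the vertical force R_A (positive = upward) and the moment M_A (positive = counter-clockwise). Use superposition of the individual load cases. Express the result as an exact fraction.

R_A = -25 kN, M_A = -556/3 kN·m

Load 1 — applied couple M₀=14 kN·m at a=16/3 m (b=L-a=8/3):
  R_A = 0 kN
  M_A = -M₀ = -14 kN·m
Load 2 — applied couple M₀=18 kN·m at a=24/5 m (b=L-a=16/5):
  R_A = 0 kN
  M_A = -M₀ = -18 kN·m
Load 3 — point force P=15 kN at a=4 m (b=L-a=4):
  R_A = P = 15 kN
  M_A = Pa = 15·4 = 60 kN·m
Load 4 — triangular load w₀=-10 kN/m (0→w₀ over full span):
  R_A = w₀L/2 = (-10)·8/2 = -40 kN
  M_A = w₀L²/3 = (-10)·8²/3 = -640/3 kN·m
Superposition: R_A = -25 kN, M_A = -556/3 kN·m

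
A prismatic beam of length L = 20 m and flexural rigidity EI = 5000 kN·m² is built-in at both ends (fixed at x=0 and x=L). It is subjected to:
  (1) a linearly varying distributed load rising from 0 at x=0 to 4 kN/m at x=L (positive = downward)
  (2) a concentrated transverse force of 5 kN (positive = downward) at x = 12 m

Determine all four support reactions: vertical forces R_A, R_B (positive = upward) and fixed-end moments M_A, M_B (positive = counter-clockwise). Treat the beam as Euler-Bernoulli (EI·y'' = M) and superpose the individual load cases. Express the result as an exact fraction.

Load 1 — triangular load w₀=4 kN/m (0→w₀ over full span):
  R_A = 3w₀L/20 = 3·4·20/20 = 12 kN
  M_A = w₀L²/30 = 4·20²/30 = 160/3 kN·m
  R_B = 7w₀L/20 = 7·4·20/20 = 28 kN
  M_B = -w₀L²/20 = -4·20²/20 = -80 kN·m
Load 2 — point force P=5 kN at a=12 m (b=L-a=8):
  R_A = Pb²(3a+b)/L³ = 5·8²·(3·12+8)/20³ = 44/25 kN
  M_A = Pab²/L² = 5·12·8²/20² = 48/5 kN·m
  R_B = Pa²(a+3b)/L³ = 5·12²·(12+3·8)/20³ = 81/25 kN
  M_B = -Pa²b/L² = -5·12²·8/20² = -72/5 kN·m
Superposition: R_A = 344/25 kN, M_A = 944/15 kN·m, R_B = 781/25 kN, M_B = -472/5 kN·m

R_A = 344/25 kN, M_A = 944/15 kN·m, R_B = 781/25 kN, M_B = -472/5 kN·m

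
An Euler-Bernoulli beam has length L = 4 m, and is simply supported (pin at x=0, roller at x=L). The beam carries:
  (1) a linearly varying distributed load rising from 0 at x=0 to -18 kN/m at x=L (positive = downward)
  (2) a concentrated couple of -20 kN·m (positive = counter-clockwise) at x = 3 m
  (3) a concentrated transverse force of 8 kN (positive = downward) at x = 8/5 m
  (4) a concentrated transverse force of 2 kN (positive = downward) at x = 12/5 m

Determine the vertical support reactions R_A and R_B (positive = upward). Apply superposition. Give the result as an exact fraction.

R_A = -57/5 kN, R_B = -73/5 kN

Load 1 — triangular load w₀=-18 kN/m (0→w₀ over full span):
  R_A = w₀L/6 = (-18)·4/6 = -12 kN
  R_B = w₀L/3 = (-18)·4/3 = -24 kN
Load 2 — applied couple M₀=-20 kN·m at a=3 m (b=L-a=1):
  R_A = M₀/L = (-20)/4 = -5 kN
  R_B = -M₀/L = -(-20)/4 = 5 kN
Load 3 — point force P=8 kN at a=8/5 m (b=L-a=12/5):
  R_A = Pb/L = 8·(12/5)/4 = 24/5 kN
  R_B = Pa/L = 8·(8/5)/4 = 16/5 kN
Load 4 — point force P=2 kN at a=12/5 m (b=L-a=8/5):
  R_A = Pb/L = 2·(8/5)/4 = 4/5 kN
  R_B = Pa/L = 2·(12/5)/4 = 6/5 kN
Superposition: R_A = -57/5 kN, R_B = -73/5 kN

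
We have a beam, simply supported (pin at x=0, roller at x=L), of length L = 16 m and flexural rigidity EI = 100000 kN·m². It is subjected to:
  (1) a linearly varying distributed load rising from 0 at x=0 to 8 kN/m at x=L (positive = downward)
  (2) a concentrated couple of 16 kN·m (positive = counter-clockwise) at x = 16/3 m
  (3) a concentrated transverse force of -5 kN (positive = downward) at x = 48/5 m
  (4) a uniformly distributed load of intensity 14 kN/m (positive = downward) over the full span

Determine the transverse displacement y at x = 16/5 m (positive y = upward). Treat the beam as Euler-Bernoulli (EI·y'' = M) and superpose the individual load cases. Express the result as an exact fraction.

y(16/5) = -38450944/439453125 m

Load 1 — triangular load w₀=8 kN/m (0→w₀ over full span):
  y_1 = -w₀x(7L⁴-10L²x²+3x⁴)/(360LEI) = -8·(16/5)·(7·16⁴-10·16²·(16/5)²+3·(16/5)⁴)/(360·16·100000) = -2818048/146484375 m
Load 2 — applied couple M₀=16 kN·m at a=16/3 m (b=L-a=32/3):
  y_2 = (M₀x³/(6L)+C₁x)/EI  [x≤a] with C₁=M₀(3b²-L²)/(6L)=128/9 = (16·(16/5)³/(6·16)+(128/9)·(16/5))/100000 = 1792/3515625 m
Load 3 — point force P=-5 kN at a=48/5 m (b=L-a=32/5):
  y_3 = -Pbx(L²-b²-x²)/(6LEI)  [x≤a] = -(-5)·(32/5)·(16/5)·(16²-(32/5)²-(16/5)²)/(6·16·100000) = 512/234375 m
Load 4 — uniform load w=14 kN/m over full span:
  y_4 = -wx(L³-2Lx²+x³)/(24EI) = -14·(16/5)·(16³-2·16·(16/5)²+(16/5)³)/(24·100000) = -415744/5859375 m
Superposition: y = Σ y_i = -38450944/439453125 m ≈ -0.087497 m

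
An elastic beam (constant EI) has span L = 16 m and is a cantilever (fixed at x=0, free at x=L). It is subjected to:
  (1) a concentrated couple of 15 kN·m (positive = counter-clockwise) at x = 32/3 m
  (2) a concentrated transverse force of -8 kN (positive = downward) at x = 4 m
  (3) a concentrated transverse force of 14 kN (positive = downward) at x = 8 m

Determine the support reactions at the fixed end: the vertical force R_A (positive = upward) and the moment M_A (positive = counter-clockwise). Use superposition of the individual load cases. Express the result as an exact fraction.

Load 1 — applied couple M₀=15 kN·m at a=32/3 m (b=L-a=16/3):
  R_A = 0 kN
  M_A = -M₀ = -15 kN·m
Load 2 — point force P=-8 kN at a=4 m (b=L-a=12):
  R_A = P = (-8) = -8 kN
  M_A = Pa = (-8)·4 = -32 kN·m
Load 3 — point force P=14 kN at a=8 m (b=L-a=8):
  R_A = P = 14 kN
  M_A = Pa = 14·8 = 112 kN·m
Superposition: R_A = 6 kN, M_A = 65 kN·m

R_A = 6 kN, M_A = 65 kN·m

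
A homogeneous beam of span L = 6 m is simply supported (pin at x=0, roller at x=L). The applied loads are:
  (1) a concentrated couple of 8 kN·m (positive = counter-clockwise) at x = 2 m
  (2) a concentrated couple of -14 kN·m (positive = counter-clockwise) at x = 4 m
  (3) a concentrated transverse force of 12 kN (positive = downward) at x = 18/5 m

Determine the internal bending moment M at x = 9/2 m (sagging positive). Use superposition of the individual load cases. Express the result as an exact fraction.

Load 1 — applied couple M₀=8 kN·m at a=2 m (b=L-a=4):
  M_1 = M₀x/L - M₀  [x>a] = 8·(9/2)/6 - 8 = -2 kN·m
Load 2 — applied couple M₀=-14 kN·m at a=4 m (b=L-a=2):
  M_2 = M₀x/L - M₀  [x>a] = (-14)·(9/2)/6 - (-14) = 7/2 kN·m
Load 3 — point force P=12 kN at a=18/5 m (b=L-a=12/5):
  M_3 = Pa(L-x)/L  [x>a] = 12·(18/5)·(6-(9/2))/6 = 54/5 kN·m
Superposition: M = Σ M_i = 123/10 kN·m ≈ 12.300000 kN·m

M(9/2) = 123/10 kN·m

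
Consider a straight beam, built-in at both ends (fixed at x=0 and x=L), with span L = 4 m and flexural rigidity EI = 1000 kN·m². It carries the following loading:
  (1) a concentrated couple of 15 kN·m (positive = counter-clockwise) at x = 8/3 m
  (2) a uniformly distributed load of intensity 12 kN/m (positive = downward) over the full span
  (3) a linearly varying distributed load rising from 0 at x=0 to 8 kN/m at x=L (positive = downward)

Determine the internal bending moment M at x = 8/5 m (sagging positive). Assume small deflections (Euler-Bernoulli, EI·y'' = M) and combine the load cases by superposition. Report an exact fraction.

Load 1 — applied couple M₀=15 kN·m at a=8/3 m (b=L-a=4/3):
  M_1 = R_Ax - M_A  [x≤a] with R_A=5, M_A=5 = 5·(8/5) - 5 = 3 kN·m
Load 2 — uniform load w=12 kN/m over full span:
  M_2 = wLx/2 - wL²/12 - wx²/2 = 12·4·(8/5)/2 - 12·4²/12 - 12·(8/5)²/2 = 176/25 kN·m
Load 3 — triangular load w₀=8 kN/m (0→w₀ over full span):
  M_3 = 3w₀Lx/20 - w₀L²/30 - w₀x³/(6L) = 3·8·4·(8/5)/20 - 8·4²/30 - 8·(8/5)³/(6·4) = 256/125 kN·m
Superposition: M = Σ M_i = 1511/125 kN·m ≈ 12.088000 kN·m

M(8/5) = 1511/125 kN·m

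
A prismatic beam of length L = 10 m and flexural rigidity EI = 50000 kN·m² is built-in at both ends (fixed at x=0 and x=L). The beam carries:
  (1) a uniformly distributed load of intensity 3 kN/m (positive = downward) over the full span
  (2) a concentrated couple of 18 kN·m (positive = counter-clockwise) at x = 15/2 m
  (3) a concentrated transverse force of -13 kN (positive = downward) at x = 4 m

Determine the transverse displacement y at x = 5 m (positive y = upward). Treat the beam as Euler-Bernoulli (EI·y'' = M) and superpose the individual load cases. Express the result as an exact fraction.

Load 1 — uniform load w=3 kN/m over full span:
  y_1 = -wx²(L-x)²/(24EI) = -3·5²·(10-5)²/(24·50000) = -1/640 m
Load 2 — applied couple M₀=18 kN·m at a=15/2 m (b=L-a=5/2):
  y_2 = (R_Ax³/6 - M_Ax²/2)/EI  [x≤a] with R_A=81/40, M_A=45/8 = ((81/40)·5³/6 - (45/8)·5²/2)/50000 = -9/16000 m
Load 3 — point force P=-13 kN at a=4 m (b=L-a=6):
  y_3 = -Pa²(L-x)²(3bL-(3b+a)(L-x))/(6L³EI)  [x>a] = -(-13)·4²·(10-5)²·(3·6·10-(3·6+4)·(10-5))/(6·10³·50000) = 91/75000 m
Superposition: y = Σ y_i = -547/600000 m ≈ -0.000912 m

y(5) = -547/600000 m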